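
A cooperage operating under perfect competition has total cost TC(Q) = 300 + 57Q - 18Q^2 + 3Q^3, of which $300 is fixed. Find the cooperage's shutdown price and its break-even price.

Shutdown price = $30; break-even price = $102

Shutdown price = min AVC. AVC = 57 - 18Q + 3Q^2, with vertex at Q = 3 and minimum $30.
ATC = 300/Q + 57 - 18Q + 3Q^2. Setting dATC/dQ = −300/Q^2 − 18 + 6Q = 0 gives Q = 5 (since 6·5^3 − 18·5^2 = 300).
min ATC = 300/5 + 57 − 18·5 + 3·5^2 = $102. That is the break-even price.
For $30 ≤ P < $102 the firm produces at a loss; below $30 it shuts down.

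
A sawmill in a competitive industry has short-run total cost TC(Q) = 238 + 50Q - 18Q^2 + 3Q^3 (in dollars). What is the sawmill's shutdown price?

$23 per unit

The firm shuts down when price falls below the minimum of average variable cost. AVC = VC/Q = 50 - 18Q + 3Q^2.
At the minimum of AVC, MC = AVC. MC = 50 - 36Q + 9Q^2; setting MC = AVC gives 6Q^2 - 18Q = 0, so Q = 3. min AVC = 23.
For P < $23 the firm produces nothing.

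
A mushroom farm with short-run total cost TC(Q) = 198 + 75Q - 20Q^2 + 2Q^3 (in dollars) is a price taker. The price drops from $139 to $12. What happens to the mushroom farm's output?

Output falls from 8 to 0 (the firm shuts down)

AVC = 75 - 20Q + 2Q^2, minimized at Q = 5 where min AVC = $25. MC = 75 - 40Q + 6Q^2.
At P = $139 ≥ min AVC, set P = MC on the rising branch: Q = 8.
At P = $12 < min AVC = $25, price no longer covers variable cost at any output, so the firm shuts down: Q = 0.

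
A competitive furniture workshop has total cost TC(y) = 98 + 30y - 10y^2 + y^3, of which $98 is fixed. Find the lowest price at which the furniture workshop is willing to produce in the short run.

$5 per unit

The firm shuts down when price falls below the minimum of average variable cost. AVC = VC/y = 30 - 10y + y^2.
At the minimum of AVC, MC = AVC. MC = 30 - 20y + 3y^2; setting MC = AVC gives 2y^2 - 10y = 0, so y = 5. min AVC = 5.
For P < $5 the firm produces nothing.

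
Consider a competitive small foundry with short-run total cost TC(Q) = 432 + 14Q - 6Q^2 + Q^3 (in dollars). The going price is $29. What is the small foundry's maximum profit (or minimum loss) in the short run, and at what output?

Profit = -$332 at Q = 5

AVC = 14 - 6Q + Q^2 has its minimum $5 at Q = 3; price $29 clears that bar, so the firm operates.
MC = 14 - 12Q + 3Q^2. Setting P = MC and taking the root on the rising branch gives Q* = 5.
TR = 29·5 = 145. TC = 432 + 45 = 477. Profit = 145 − 477 = -$332.
That loss of $332 beats the $432 the firm would lose by shutting down; producing recovers $100 of fixed cost.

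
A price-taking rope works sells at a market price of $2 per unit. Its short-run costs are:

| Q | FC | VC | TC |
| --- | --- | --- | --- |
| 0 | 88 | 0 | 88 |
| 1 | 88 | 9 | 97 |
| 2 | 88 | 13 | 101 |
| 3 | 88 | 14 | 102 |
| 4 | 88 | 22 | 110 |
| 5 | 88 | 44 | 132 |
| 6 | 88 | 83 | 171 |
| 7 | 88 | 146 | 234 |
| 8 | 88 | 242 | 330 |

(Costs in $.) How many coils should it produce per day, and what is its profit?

Q = 0 (shut down); profit = -$88

Tabulate TR − TC: Q=0: -88; Q=1: -95; Q=2: -97; Q=3: -96; Q=4: -102; Q=5: -122; Q=6: -159; Q=7: -220; Q=8: -314.
Profit is highest at Q = 0. Equivalently, the lowest AVC in the table is 14/3 ≈ $4.67 at Q = 3, and P = $2 falls below it — price never covers variable cost, so the firm shuts down and loses only its fixed cost.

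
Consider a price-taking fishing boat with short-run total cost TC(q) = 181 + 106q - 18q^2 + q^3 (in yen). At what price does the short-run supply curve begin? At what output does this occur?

¥25 per unit, at q = 9

Short-run supply begins at min AVC. From VC = 106q - 18q^2 + q^3, AVC = 106 - 18q + q^2.
At the minimum of AVC, MC = AVC. MC = 106 - 36q + 3q^2; setting MC = AVC gives 2q^2 - 18q = 0, so q = 9. min AVC = 25.
The firm shuts down for any P below ¥25.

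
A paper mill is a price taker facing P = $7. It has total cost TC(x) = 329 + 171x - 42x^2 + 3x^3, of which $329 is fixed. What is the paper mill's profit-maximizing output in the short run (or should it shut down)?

Shut down

Variable cost is VC = 171x - 42x^2 + 3x^3, so AVC = VC/x = 171 - 42x + 3x^2 and MC = dTC/dx = 171 - 84x + 9x^2.
AVC is minimized where dAVC/dx = -42 + 6x = 0, at x = 7; min AVC = 171 - 42·7 + 3·7^2 = $24.
With P < min AVC ($7 < $24), every unit sold adds to the loss.
Shutting down limits the loss to fixed cost, $329.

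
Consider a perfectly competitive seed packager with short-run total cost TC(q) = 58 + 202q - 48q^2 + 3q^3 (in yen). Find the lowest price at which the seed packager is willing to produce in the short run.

¥10 per unit

The firm shuts down when price falls below the minimum of average variable cost. AVC = VC/q = 202 - 48q + 3q^2.
dAVC/dq = -48 + 6q = 0 gives q = 8. min AVC = 202 - 48·8 + 3·8^2 = 10.
For P < ¥10 the firm produces nothing.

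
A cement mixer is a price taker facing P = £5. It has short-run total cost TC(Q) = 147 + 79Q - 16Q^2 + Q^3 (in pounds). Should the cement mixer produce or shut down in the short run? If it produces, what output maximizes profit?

Shut down

Strip out fixed cost: VC = 79Q - 16Q^2 + Q^3. Then AVC = 79 - 16Q + Q^2 and MC = 79 - 32Q + 3Q^2.
AVC is minimized where dAVC/dQ = -16 + 2Q = 0, at Q = 8; min AVC = 79 - 16·8 + 8^2 = £15.
Since P = £5 < min AVC = £15, price fails to cover variable cost at any output.
The firm minimizes its loss by shutting down and losing only its fixed cost of £147.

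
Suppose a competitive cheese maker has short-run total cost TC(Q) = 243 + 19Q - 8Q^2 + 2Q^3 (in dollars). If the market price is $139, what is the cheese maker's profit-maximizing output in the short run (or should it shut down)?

Strip out fixed cost: VC = 19Q - 8Q^2 + 2Q^3. Then AVC = 19 - 8Q + 2Q^2 and MC = 19 - 16Q + 6Q^2.
AVC is minimized where dAVC/dQ = -8 + 4Q = 0, at Q = 2; min AVC = 19 - 8·2 + 2·2^2 = $11.
Because $139 ≥ $11, revenue can cover variable cost; the firm operates.
Solving P = MC: -120 - 16Q + 6Q^2 = 0 ⇒ Q = -10/3 or 6. On the upward-sloping branch, Q* = 6.
Check: AVC at Q = 6 is $43 ≤ P, so revenue covers variable cost.
Profit = P·Q − TC = 139·6 − 501 = $333.

Produce at Q = 6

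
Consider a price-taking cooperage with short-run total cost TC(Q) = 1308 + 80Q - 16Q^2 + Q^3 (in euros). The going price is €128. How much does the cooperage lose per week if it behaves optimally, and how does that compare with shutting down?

AVC = 80 - 16Q + Q^2; min AVC = €16 at Q = 8. Since P = €128 ≥ min AVC, the firm produces.
With MC = 80 - 32Q + 3Q^2, P = MC on the upward-sloping part at Q* = 12.
TR = 128·12 = 1536. TC = 1308 + 384 = 1692. Profit = 1536 − 1692 = -€156.
By producing, the firm covers all variable cost plus €1152 of fixed cost; shutting down would lose the full €1308.

Profit = -€156 at Q = 12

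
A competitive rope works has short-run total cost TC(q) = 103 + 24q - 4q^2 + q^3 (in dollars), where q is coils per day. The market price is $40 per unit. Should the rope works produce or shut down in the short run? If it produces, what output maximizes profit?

Strip out fixed cost: VC = 24q - 4q^2 + q^3. Then AVC = 24 - 4q + q^2 and MC = 24 - 8q + 3q^2.
The AVC parabola has its vertex at q = 4/2 = 2, where AVC = 24 - 4·2 + 2^2 = $20.
Since P = $40 ≥ min AVC = $20, price covers variable cost and the firm should produce.
P = MC gives -16 - 8q + 3q^2 = 0, with roots -4/3 and 4. Take the larger (rising MC): q* = 4.
Check: AVC at q = 4 is $24 ≤ P, so revenue covers variable cost.
Profit = P·q − TC = 40·4 − 199 = -$39, a loss, but smaller than the $103 fixed cost the firm would lose by shutting down.

Produce at q = 4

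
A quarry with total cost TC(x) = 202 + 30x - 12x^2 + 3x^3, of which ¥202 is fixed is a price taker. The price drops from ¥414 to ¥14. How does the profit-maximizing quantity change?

Output falls from 8 to 0 (the firm shuts down)

AVC = 30 - 12x + 3x^2, minimized at x = 2 where min AVC = ¥18. MC = 30 - 24x + 9x^2.
With P = ¥414 above the shutdown price, P = MC gives x = 8.
At P = ¥14 < min AVC = ¥18, price no longer covers variable cost at any output, so the firm shuts down: x = 0.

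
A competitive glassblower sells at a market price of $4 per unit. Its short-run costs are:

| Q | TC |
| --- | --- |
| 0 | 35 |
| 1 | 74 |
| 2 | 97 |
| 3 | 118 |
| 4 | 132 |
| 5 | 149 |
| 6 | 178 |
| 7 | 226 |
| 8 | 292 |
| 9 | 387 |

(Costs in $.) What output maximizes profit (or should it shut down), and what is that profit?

Tabulate TR − TC: Q=0: -35; Q=1: -70; Q=2: -89; Q=3: -106; Q=4: -116; Q=5: -129; Q=6: -154; Q=7: -198; Q=8: -260; Q=9: -351.
Profit is highest at Q = 0. Equivalently, the lowest AVC in the table is 114/5 ≈ $22.80 at Q = 5, and P = $4 falls below it — price never covers variable cost, so the firm shuts down and loses only its fixed cost.

Q = 0 (shut down); profit = -$35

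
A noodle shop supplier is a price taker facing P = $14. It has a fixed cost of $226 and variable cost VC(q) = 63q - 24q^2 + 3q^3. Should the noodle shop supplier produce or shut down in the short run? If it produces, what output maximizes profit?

Variable cost is VC = 63q - 24q^2 + 3q^3, so AVC = VC/q = 63 - 24q + 3q^2 and MC = dTC/dq = 63 - 48q + 9q^2.
AVC is minimized where dAVC/dq = -24 + 6q = 0, at q = 4; min AVC = 63 - 24·4 + 3·4^2 = $15.
Since P = $14 < min AVC = $15, price fails to cover variable cost at any output.
The firm minimizes its loss by shutting down and losing only its fixed cost of $226.

Shut down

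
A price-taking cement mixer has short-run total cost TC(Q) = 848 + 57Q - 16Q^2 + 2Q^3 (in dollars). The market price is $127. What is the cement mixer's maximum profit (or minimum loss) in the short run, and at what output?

Profit = -$260 at Q = 7

AVC = 57 - 16Q + 2Q^2; min AVC = $25 at Q = 4. Since P = $127 ≥ min AVC, the firm produces.
With MC = 57 - 32Q + 6Q^2, P = MC on the upward-sloping part at Q* = 7.
TR = 127·7 = 889. TC = 848 + 301 = 1149. Profit = 889 − 1149 = -$260.
By producing, the firm covers all variable cost plus $588 of fixed cost; shutting down would lose the full $848.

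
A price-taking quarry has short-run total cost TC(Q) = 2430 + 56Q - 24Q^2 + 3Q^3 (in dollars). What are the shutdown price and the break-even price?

AVC = 56 - 24Q + 3Q^2; minimized at Q = 4, giving min AVC = $8. That is the shutdown price.
ATC = 2430/Q + 56 - 24Q + 3Q^2. Setting dATC/dQ = −2430/Q^2 − 24 + 6Q = 0 gives Q = 9 (since 6·9^3 − 24·9^2 = 2430).
min ATC = 2430/9 + 56 − 24·9 + 3·9^2 = $353. That is the break-even price.
For $8 ≤ P < $353 the firm produces at a loss; below $8 it shuts down.

Shutdown price = $8; break-even price = $353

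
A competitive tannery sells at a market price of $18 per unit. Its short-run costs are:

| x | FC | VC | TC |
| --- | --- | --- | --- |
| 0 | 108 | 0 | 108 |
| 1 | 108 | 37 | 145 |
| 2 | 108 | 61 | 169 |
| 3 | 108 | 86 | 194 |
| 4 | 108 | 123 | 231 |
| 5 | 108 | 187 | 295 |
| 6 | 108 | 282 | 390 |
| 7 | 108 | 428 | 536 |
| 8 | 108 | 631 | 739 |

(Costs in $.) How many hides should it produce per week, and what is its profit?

Profit at each row (π = 18x − TC): x=0: -108; x=1: -127; x=2: -133; x=3: -140; x=4: -159; x=5: -205; x=6: -282; x=7: -410; x=8: -595.
Profit is highest at x = 0. Equivalently, the lowest AVC in the table is 86/3 ≈ $28.67 at x = 3, and P = $18 falls below it — price never covers variable cost, so the firm shuts down and loses only its fixed cost.

x = 0 (shut down); profit = -$108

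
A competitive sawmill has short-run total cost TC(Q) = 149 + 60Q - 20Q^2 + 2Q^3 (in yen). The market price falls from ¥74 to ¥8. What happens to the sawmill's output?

MC = 60 - 40Q + 6Q^2; the shutdown threshold is min AVC = ¥10 (at Q = 5).
With P = ¥74 above the shutdown price, P = MC gives Q = 7.
At P = ¥8 < min AVC = ¥10, price no longer covers variable cost at any output, so the firm shuts down: Q = 0.

Output falls from 7 to 0 (the firm shuts down)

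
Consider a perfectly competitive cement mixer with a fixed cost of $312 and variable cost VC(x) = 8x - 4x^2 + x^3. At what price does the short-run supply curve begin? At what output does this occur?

$4 per unit, at x = 2

Short-run supply begins at min AVC. From VC = 8x - 4x^2 + x^3, AVC = 8 - 4x + x^2.
At the minimum of AVC, MC = AVC. MC = 8 - 8x + 3x^2; setting MC = AVC gives 2x^2 - 4x = 0, so x = 2. min AVC = 4.
The firm shuts down for any P below $4.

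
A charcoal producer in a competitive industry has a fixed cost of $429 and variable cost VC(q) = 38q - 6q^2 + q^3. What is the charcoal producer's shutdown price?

$29 per unit

Short-run supply begins at min AVC. From VC = 38q - 6q^2 + q^3, AVC = 38 - 6q + q^2.
At the minimum of AVC, MC = AVC. MC = 38 - 12q + 3q^2; setting MC = AVC gives 2q^2 - 6q = 0, so q = 3. min AVC = 29.
For P < $29 the firm produces nothing.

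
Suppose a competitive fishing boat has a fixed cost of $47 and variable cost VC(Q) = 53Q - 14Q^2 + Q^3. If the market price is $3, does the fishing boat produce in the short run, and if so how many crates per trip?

Shut down

Variable cost is VC = 53Q - 14Q^2 + Q^3, so AVC = VC/Q = 53 - 14Q + Q^2 and MC = dTC/dQ = 53 - 28Q + 3Q^2.
AVC hits its minimum where MC = AVC, at Q = 7, giving min AVC = 53 - 14·7 + 7^2 = $4.
With P < min AVC ($3 < $4), every unit sold adds to the loss.
The firm minimizes its loss by shutting down and losing only its fixed cost of $47.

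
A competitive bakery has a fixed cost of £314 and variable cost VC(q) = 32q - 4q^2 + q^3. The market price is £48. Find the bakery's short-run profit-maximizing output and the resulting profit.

Profit = -£250 at q = 4

AVC = 32 - 4q + q^2 has its minimum £28 at q = 2; price £48 clears that bar, so the firm operates.
MC = 32 - 8q + 3q^2. Setting P = MC and taking the root on the rising branch gives q* = 4.
TR = 48·4 = 192. TC = 314 + 128 = 442. Profit = 192 − 442 = -£250.
That loss of £250 beats the £314 the firm would lose by shutting down; producing recovers £64 of fixed cost.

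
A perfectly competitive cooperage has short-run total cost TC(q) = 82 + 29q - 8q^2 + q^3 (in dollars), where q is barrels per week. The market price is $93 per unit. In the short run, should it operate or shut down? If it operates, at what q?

Produce at q = 8

Variable cost is VC = 29q - 8q^2 + q^3, so AVC = VC/q = 29 - 8q + q^2 and MC = dTC/dq = 29 - 16q + 3q^2.
AVC is minimized where dAVC/dq = -8 + 2q = 0, at q = 4; min AVC = 29 - 8·4 + 4^2 = $13.
Because $93 ≥ $13, revenue can cover variable cost; the firm operates.
Set P = MC: 93 = 29 - 16q + 3q^2 → -64 - 16q + 3q^2 = 0. The roots are q = -8/3 and q = 8; the profit-maximizing output is on the rising part of MC, so q* = 8.
Check: AVC at q = 8 is $29 ≤ P, so revenue covers variable cost.
Profit = P·q − TC = 93·8 − 314 = $430.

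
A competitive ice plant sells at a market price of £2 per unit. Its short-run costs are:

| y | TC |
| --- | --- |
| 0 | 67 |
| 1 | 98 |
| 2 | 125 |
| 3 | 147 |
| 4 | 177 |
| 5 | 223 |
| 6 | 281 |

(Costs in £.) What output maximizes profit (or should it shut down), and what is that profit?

y = 0 (shut down); profit = -£67

Compute π = P·y − TC at each output: y=0: -67; y=1: -96; y=2: -121; y=3: -141; y=4: -169; y=5: -213; y=6: -269.
Profit is highest at y = 0. Equivalently, the lowest AVC in the table is 80/3 ≈ £26.67 at y = 3, and P = £2 falls below it — price never covers variable cost, so the firm shuts down and loses only its fixed cost.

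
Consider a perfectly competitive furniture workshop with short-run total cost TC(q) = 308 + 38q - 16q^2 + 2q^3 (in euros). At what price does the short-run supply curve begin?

€6 per unit

The shutdown price is the minimum of AVC. VC = 38q - 16q^2 + 2q^3, so AVC = 38 - 16q + 2q^2.
dAVC/dq = -16 + 4q = 0 gives q = 4. min AVC = 38 - 16·4 + 2·4^2 = 6.
The firm shuts down for any P below €6.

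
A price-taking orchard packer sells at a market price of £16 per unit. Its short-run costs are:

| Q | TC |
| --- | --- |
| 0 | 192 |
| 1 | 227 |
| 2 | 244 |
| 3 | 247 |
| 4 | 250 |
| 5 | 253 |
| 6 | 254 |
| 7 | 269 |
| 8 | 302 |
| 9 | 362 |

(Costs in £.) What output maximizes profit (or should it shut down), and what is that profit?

Q = 7; profit = -£157

Compute π = P·Q − TC at each output: Q=0: -192; Q=1: -211; Q=2: -212; Q=3: -199; Q=4: -186; Q=5: -173; Q=6: -158; Q=7: -157; Q=8: -174; Q=9: -218.
Profit is maximized at Q = 7. AVC there is 77/7 = £11 ≤ P, so producing beats shutting down (which would give -£192).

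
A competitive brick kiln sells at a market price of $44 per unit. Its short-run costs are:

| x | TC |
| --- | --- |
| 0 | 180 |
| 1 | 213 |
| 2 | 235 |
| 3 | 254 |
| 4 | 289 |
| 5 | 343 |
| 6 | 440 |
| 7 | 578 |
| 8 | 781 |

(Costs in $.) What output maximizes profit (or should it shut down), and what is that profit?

x = 4; profit = -$113

Profit at each row (π = 44x − TC): x=0: -180; x=1: -169; x=2: -147; x=3: -122; x=4: -113; x=5: -123; x=6: -176; x=7: -270; x=8: -429.
Profit is maximized at x = 4. AVC there is 109/4 = $27.25 ≤ P, so producing beats shutting down (which would give -$180).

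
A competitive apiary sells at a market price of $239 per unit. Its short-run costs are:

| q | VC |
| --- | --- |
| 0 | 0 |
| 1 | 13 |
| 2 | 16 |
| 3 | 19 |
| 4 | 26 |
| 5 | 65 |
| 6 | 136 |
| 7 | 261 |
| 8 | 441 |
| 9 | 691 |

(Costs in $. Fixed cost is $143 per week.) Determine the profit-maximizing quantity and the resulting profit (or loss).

Profit at each row (π = 239q − TC): q=0: -143; q=1: 83; q=2: 319; q=3: 555; q=4: 787; q=5: 987; q=6: 1155; q=7: 1269; q=8: 1328; q=9: 1317.
Profit is maximized at q = 8. AVC there is 441/8 = $55.12 ≤ P, so producing beats shutting down (which would give -$143).

q = 8; profit = $1328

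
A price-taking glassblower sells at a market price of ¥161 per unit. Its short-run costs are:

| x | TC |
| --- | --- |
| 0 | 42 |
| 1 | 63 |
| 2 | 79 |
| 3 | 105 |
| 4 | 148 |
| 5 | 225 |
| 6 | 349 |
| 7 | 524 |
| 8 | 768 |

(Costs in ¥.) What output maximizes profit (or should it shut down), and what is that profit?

Tabulate TR − TC: x=0: -42; x=1: 98; x=2: 243; x=3: 378; x=4: 496; x=5: 580; x=6: 617; x=7: 603; x=8: 520.
Profit is maximized at x = 6. AVC there is 307/6 = ¥51.17 ≤ P, so producing beats shutting down (which would give -¥42).

x = 6; profit = ¥617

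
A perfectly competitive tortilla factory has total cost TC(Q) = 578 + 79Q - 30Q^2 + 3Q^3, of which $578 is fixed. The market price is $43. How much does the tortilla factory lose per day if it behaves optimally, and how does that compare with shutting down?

Profit = -$362 at Q = 6

AVC = 79 - 30Q + 3Q^2; min AVC = $4 at Q = 5. Since P = $43 ≥ min AVC, the firm produces.
MC = 79 - 60Q + 9Q^2. Setting P = MC and taking the root on the rising branch gives Q* = 6.
TR = 43·6 = 258. TC = 578 + 42 = 620. Profit = 258 − 620 = -$362.
By producing, the firm covers all variable cost plus $216 of fixed cost; shutting down would lose the full $578.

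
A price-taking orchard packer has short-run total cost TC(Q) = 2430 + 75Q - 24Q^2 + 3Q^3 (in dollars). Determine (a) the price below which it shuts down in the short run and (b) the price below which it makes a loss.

Shutdown price = $27; break-even price = $372

AVC = 75 - 24Q + 3Q^2; minimized at Q = 4, giving min AVC = $27. That is the shutdown price.
ATC = 2430/Q + 75 - 24Q + 3Q^2. Setting dATC/dQ = −2430/Q^2 − 24 + 6Q = 0 gives Q = 9 (since 6·9^3 − 24·9^2 = 2430).
min ATC = 2430/9 + 75 − 24·9 + 3·9^2 = $372. That is the break-even price.
For $27 ≤ P < $372 the firm produces at a loss; below $27 it shuts down.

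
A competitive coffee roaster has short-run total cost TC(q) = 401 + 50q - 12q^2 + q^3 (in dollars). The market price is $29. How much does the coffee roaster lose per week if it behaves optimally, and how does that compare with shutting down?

AVC = 50 - 12q + q^2; min AVC = $14 at q = 6. Since P = $29 ≥ min AVC, the firm produces.
With MC = 50 - 24q + 3q^2, P = MC on the upward-sloping part at q* = 7.
TR = 29·7 = 203. TC = 401 + 105 = 506. Profit = 203 − 506 = -$303.
Shutting down would mean losing the fixed cost of $401, so operating at a loss of $303 is better by $98.

Profit = -$303 at q = 7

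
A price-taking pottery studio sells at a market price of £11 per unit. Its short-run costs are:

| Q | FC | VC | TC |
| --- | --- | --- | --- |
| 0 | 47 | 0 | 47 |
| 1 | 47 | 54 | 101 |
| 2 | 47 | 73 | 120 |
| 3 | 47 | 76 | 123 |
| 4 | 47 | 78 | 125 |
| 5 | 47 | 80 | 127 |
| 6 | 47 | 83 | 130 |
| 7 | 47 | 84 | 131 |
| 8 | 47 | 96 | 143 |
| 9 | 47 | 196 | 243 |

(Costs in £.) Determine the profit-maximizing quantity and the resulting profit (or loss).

Compute π = P·Q − TC at each output: Q=0: -47; Q=1: -90; Q=2: -98; Q=3: -90; Q=4: -81; Q=5: -72; Q=6: -64; Q=7: -54; Q=8: -55; Q=9: -144.
Profit is highest at Q = 0. Equivalently, the lowest AVC in the table is 84/7 ≈ £12 at Q = 7, and P = £11 falls below it — price never covers variable cost, so the firm shuts down and loses only its fixed cost.

Q = 0 (shut down); profit = -£47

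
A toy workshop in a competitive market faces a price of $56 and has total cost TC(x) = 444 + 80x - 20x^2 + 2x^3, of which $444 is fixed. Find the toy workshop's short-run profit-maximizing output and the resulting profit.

Profit = -$300 at x = 6

AVC = 80 - 20x + 2x^2; min AVC = $30 at x = 5. Since P = $56 ≥ min AVC, the firm produces.
MC = 80 - 40x + 6x^2. Setting P = MC and taking the root on the rising branch gives x* = 6.
TR = 56·6 = 336. TC = 444 + 192 = 636. Profit = 336 − 636 = -$300.
Shutting down would mean losing the fixed cost of $444, so operating at a loss of $300 is better by $144.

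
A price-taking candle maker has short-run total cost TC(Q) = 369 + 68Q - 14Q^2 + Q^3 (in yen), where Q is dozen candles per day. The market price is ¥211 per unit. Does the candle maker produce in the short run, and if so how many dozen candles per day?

From TC, MC = TC'(Q) = 68 - 28Q + 3Q^2 and AVC = VC/Q = 68 - 14Q + Q^2.
AVC hits its minimum where MC = AVC, at Q = 7, giving min AVC = 68 - 14·7 + 7^2 = ¥19.
Since P = ¥211 ≥ min AVC = ¥19, price covers variable cost and the firm should produce.
Solving P = MC: -143 - 28Q + 3Q^2 = 0 ⇒ Q = -11/3 or 13. On the upward-sloping branch, Q* = 13.
Check: AVC at Q = 13 is ¥55 ≤ P, so revenue covers variable cost.
Profit = P·Q − TC = 211·13 − 1084 = ¥1659.

Produce at Q = 13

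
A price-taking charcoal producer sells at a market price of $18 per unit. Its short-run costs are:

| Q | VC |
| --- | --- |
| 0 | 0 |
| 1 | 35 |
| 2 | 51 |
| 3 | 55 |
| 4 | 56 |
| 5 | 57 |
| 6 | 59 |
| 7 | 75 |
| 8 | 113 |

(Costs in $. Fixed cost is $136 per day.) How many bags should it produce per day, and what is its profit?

Profit at each row (π = 18Q − TC): Q=0: -136; Q=1: -153; Q=2: -151; Q=3: -137; Q=4: -120; Q=5: -103; Q=6: -87; Q=7: -85; Q=8: -105.
Profit is maximized at Q = 7. AVC there is 75/7 = $10.71 ≤ P, so producing beats shutting down (which would give -$136).

Q = 7; profit = -$85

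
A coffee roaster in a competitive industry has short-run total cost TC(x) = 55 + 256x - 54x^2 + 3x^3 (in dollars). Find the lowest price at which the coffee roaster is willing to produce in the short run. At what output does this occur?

$13 per unit, at x = 9

Short-run supply begins at min AVC. From VC = 256x - 54x^2 + 3x^3, AVC = 256 - 54x + 3x^2.
dAVC/dx = -54 + 6x = 0 gives x = 9. min AVC = 256 - 54·9 + 3·9^2 = 13.
The firm shuts down for any P below $13.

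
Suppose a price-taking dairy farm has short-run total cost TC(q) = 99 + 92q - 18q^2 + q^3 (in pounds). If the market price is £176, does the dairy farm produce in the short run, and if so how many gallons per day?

Variable cost is VC = 92q - 18q^2 + q^3, so AVC = VC/q = 92 - 18q + q^2 and MC = dTC/dq = 92 - 36q + 3q^2.
AVC hits its minimum where MC = AVC, at q = 9, giving min AVC = 92 - 18·9 + 9^2 = £11.
P = £176 exceeds min AVC = £11, so the firm stays open.
P = MC gives -84 - 36q + 3q^2 = 0, with roots -2 and 14. Take the larger (rising MC): q* = 14.
Check: AVC at q = 14 is £36 ≤ P, so revenue covers variable cost.
Profit = P·q − TC = 176·14 − 603 = £1861.

Produce at q = 14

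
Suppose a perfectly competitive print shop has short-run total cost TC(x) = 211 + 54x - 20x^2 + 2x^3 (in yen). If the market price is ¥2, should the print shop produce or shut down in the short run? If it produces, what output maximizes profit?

Strip out fixed cost: VC = 54x - 20x^2 + 2x^3. Then AVC = 54 - 20x + 2x^2 and MC = 54 - 40x + 6x^2.
AVC hits its minimum where MC = AVC, at x = 5, giving min AVC = 54 - 20·5 + 2·5^2 = ¥4.
Since P = ¥2 < min AVC = ¥4, price fails to cover variable cost at any output.
The firm minimizes its loss by shutting down and losing only its fixed cost of ¥211.

Shut down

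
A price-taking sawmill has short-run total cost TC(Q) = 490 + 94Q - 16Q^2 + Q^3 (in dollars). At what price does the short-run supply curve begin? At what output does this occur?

$30 per unit, at Q = 8

Short-run supply begins at min AVC. From VC = 94Q - 16Q^2 + Q^3, AVC = 94 - 16Q + Q^2.
dAVC/dQ = -16 + 2Q = 0 gives Q = 8. min AVC = 94 - 16·8 + 8^2 = 30.
The firm shuts down for any P below $30.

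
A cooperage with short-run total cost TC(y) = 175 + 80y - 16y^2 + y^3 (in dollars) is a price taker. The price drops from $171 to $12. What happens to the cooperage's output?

Output falls from 13 to 0 (the firm shuts down)

AVC = 80 - 16y + y^2, minimized at y = 8 where min AVC = $16. MC = 80 - 32y + 3y^2.
With P = $171 above the shutdown price, P = MC gives y = 13.
At P = $12 < min AVC = $16, price no longer covers variable cost at any output, so the firm shuts down: y = 0.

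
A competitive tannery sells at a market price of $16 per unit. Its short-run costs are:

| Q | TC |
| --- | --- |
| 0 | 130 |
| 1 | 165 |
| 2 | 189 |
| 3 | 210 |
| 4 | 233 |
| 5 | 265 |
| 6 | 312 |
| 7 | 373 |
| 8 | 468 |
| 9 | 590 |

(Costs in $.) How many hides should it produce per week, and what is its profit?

Q = 0 (shut down); profit = -$130

Tabulate TR − TC: Q=0: -130; Q=1: -149; Q=2: -157; Q=3: -162; Q=4: -169; Q=5: -185; Q=6: -216; Q=7: -261; Q=8: -340; Q=9: -446.
Profit is highest at Q = 0. Equivalently, the lowest AVC in the table is 103/4 ≈ $25.75 at Q = 4, and P = $16 falls below it — price never covers variable cost, so the firm shuts down and loses only its fixed cost.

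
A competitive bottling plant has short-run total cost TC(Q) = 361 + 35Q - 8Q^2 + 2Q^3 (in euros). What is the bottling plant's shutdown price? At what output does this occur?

The firm shuts down when price falls below the minimum of average variable cost. AVC = VC/Q = 35 - 8Q + 2Q^2.
At the minimum of AVC, MC = AVC. MC = 35 - 16Q + 6Q^2; setting MC = AVC gives 4Q^2 - 8Q = 0, so Q = 2. min AVC = 27.
For P < €27 the firm produces nothing.

€27 per unit, at Q = 2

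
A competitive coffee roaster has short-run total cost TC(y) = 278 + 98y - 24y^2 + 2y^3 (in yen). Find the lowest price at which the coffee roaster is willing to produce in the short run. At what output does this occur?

¥26 per unit, at y = 6

Short-run supply begins at min AVC. From VC = 98y - 24y^2 + 2y^3, AVC = 98 - 24y + 2y^2.
At the minimum of AVC, MC = AVC. MC = 98 - 48y + 6y^2; setting MC = AVC gives 4y^2 - 24y = 0, so y = 6. min AVC = 26.
The firm shuts down for any P below ¥26.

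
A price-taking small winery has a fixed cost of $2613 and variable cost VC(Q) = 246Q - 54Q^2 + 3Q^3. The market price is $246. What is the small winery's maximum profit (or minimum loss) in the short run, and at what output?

Profit = -$21 at Q = 12

AVC = 246 - 54Q + 3Q^2; min AVC = $3 at Q = 9. Since P = $246 ≥ min AVC, the firm produces.
MC = 246 - 108Q + 9Q^2. Setting P = MC and taking the root on the rising branch gives Q* = 12.
TR = 246·12 = 2952. TC = 2613 + 360 = 2973. Profit = 2952 − 2973 = -$21.
That loss of $21 beats the $2613 the firm would lose by shutting down; producing recovers $2592 of fixed cost.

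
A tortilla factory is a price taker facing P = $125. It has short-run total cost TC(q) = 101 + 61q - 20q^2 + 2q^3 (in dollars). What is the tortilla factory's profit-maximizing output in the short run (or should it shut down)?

Produce at q = 8

From TC, MC = TC'(q) = 61 - 40q + 6q^2 and AVC = VC/q = 61 - 20q + 2q^2.
AVC is minimized where dAVC/dq = -20 + 4q = 0, at q = 5; min AVC = 61 - 20·5 + 2·5^2 = $11.
Because $125 ≥ $11, revenue can cover variable cost; the firm operates.
P = MC gives -64 - 40q + 6q^2 = 0, with roots -4/3 and 8. Take the larger (rising MC): q* = 8.
Check: AVC at q = 8 is $29 ≤ P, so revenue covers variable cost.
Profit = P·q − TC = 125·8 − 333 = $667.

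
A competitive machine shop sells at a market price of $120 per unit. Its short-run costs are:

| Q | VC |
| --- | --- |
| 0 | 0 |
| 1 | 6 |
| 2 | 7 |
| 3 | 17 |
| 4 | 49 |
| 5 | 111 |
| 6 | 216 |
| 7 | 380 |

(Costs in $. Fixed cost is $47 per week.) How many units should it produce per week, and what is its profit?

Q = 6; profit = $457

Profit at each row (π = 120Q − TC): Q=0: -47; Q=1: 67; Q=2: 186; Q=3: 296; Q=4: 384; Q=5: 442; Q=6: 457; Q=7: 413.
Profit is maximized at Q = 6. AVC there is 216/6 = $36 ≤ P, so producing beats shutting down (which would give -$47).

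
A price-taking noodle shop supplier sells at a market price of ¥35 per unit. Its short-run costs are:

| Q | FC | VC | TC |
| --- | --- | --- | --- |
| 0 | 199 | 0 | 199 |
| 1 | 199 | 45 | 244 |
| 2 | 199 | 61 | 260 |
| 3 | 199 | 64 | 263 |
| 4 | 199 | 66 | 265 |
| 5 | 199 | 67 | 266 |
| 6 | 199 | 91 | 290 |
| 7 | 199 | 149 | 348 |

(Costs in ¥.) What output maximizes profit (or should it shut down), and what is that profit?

Q = 6; profit = -¥80

Compute π = P·Q − TC at each output: Q=0: -199; Q=1: -209; Q=2: -190; Q=3: -158; Q=4: -125; Q=5: -91; Q=6: -80; Q=7: -103.
Profit is maximized at Q = 6. AVC there is 91/6 = ¥15.17 ≤ P, so producing beats shutting down (which would give -¥199).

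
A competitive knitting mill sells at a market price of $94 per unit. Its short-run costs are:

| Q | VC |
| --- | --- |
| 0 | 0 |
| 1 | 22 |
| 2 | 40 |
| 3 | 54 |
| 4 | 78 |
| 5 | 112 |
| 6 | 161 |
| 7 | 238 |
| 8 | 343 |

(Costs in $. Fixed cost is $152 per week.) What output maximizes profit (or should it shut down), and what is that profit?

Q = 7; profit = $268

Compute π = P·Q − TC at each output: Q=0: -152; Q=1: -80; Q=2: -4; Q=3: 76; Q=4: 146; Q=5: 206; Q=6: 251; Q=7: 268; Q=8: 257.
Profit is maximized at Q = 7. AVC there is 238/7 = $34 ≤ P, so producing beats shutting down (which would give -$152).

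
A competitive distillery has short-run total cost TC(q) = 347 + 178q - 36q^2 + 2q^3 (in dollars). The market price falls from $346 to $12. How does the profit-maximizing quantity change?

Output falls from 14 to 0 (the firm shuts down)

MC = 178 - 72q + 6q^2; the shutdown threshold is min AVC = $16 (at q = 9).
With P = $346 above the shutdown price, P = MC gives q = 14.
At P = $12 < min AVC = $16, price no longer covers variable cost at any output, so the firm shuts down: q = 0.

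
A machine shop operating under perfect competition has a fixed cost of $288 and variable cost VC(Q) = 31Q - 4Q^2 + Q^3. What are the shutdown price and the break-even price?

Shutdown price = $27; break-even price = $91

AVC = 31 - 4Q + Q^2; minimized at Q = 2, giving min AVC = $27. That is the shutdown price.
ATC = 288/Q + 31 - 4Q + Q^2. Setting dATC/dQ = −288/Q^2 − 4 + 2Q = 0 gives Q = 6 (since 2·6^3 − 4·6^2 = 288).
min ATC = 288/6 + 31 − 4·6 + 6^2 = $91. That is the break-even price.
For $27 ≤ P < $91 the firm produces at a loss; below $27 it shuts down.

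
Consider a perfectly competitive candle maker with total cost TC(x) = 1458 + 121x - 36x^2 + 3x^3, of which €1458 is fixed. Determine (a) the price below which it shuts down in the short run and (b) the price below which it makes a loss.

AVC = 121 - 36x + 3x^2; minimized at x = 6, giving min AVC = €13. That is the shutdown price.
ATC = 1458/x + 121 - 36x + 3x^2. Setting dATC/dx = −1458/x^2 − 36 + 6x = 0 gives x = 9 (since 6·9^3 − 36·9^2 = 1458).
min ATC = 1458/9 + 121 − 36·9 + 3·9^2 = €202. That is the break-even price.
For €13 ≤ P < €202 the firm produces at a loss; below €13 it shuts down.

Shutdown price = €13; break-even price = €202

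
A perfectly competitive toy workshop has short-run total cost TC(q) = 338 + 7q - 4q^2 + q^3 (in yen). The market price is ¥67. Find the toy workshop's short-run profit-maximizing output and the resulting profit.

AVC = 7 - 4q + q^2; min AVC = ¥3 at q = 2. Since P = ¥67 ≥ min AVC, the firm produces.
MC = 7 - 8q + 3q^2. Setting P = MC and taking the root on the rising branch gives q* = 6.
TR = 67·6 = 402. TC = 338 + 114 = 452. Profit = 402 − 452 = -¥50.
By producing, the firm covers all variable cost plus ¥288 of fixed cost; shutting down would lose the full ¥338.

Profit = -¥50 at q = 6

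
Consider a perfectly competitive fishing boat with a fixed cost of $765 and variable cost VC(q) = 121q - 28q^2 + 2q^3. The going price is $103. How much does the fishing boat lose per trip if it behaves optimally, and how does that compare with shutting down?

Profit = -$117 at q = 9

AVC = 121 - 28q + 2q^2; min AVC = $23 at q = 7. Since P = $103 ≥ min AVC, the firm produces.
MC = 121 - 56q + 6q^2. Setting P = MC and taking the root on the rising branch gives q* = 9.
TR = 103·9 = 927. TC = 765 + 279 = 1044. Profit = 927 − 1044 = -$117.
Shutting down would mean losing the fixed cost of $765, so operating at a loss of $117 is better by $648.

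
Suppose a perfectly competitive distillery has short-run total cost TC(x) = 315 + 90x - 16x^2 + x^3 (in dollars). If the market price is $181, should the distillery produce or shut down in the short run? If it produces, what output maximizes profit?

Produce at x = 13

Strip out fixed cost: VC = 90x - 16x^2 + x^3. Then AVC = 90 - 16x + x^2 and MC = 90 - 32x + 3x^2.
AVC hits its minimum where MC = AVC, at x = 8, giving min AVC = 90 - 16·8 + 8^2 = $26.
Since P = $181 ≥ min AVC = $26, price covers variable cost and the firm should produce.
P = MC gives -91 - 32x + 3x^2 = 0, with roots -7/3 and 13. Take the larger (rising MC): x* = 13.
Check: AVC at x = 13 is $51 ≤ P, so revenue covers variable cost.
Profit = P·x − TC = 181·13 − 978 = $1375.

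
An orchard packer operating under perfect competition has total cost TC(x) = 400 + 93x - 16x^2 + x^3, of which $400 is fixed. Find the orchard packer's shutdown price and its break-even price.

Shutdown price = $29; break-even price = $73

Shutdown price = min AVC. AVC = 93 - 16x + x^2, with vertex at x = 8 and minimum $29.
ATC = 400/x + 93 - 16x + x^2. Setting dATC/dx = −400/x^2 − 16 + 2x = 0 gives x = 10 (since 2·10^3 − 16·10^2 = 400).
min ATC = 400/10 + 93 − 16·10 + 10^2 = $73. That is the break-even price.
For $29 ≤ P < $73 the firm produces at a loss; below $29 it shuts down.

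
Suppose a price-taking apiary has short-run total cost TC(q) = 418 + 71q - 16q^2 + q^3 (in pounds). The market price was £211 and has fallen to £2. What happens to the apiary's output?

Output falls from 14 to 0 (the firm shuts down)

MC = 71 - 32q + 3q^2; the shutdown threshold is min AVC = £7 (at q = 8).
With P = £211 above the shutdown price, P = MC gives q = 14.
At P = £2 < min AVC = £7, price no longer covers variable cost at any output, so the firm shuts down: q = 0.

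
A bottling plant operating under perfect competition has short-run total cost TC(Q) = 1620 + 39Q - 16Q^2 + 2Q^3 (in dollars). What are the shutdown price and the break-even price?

AVC = 39 - 16Q + 2Q^2; minimized at Q = 4, giving min AVC = $7. That is the shutdown price.
ATC = 1620/Q + 39 - 16Q + 2Q^2. Setting dATC/dQ = −1620/Q^2 − 16 + 4Q = 0 gives Q = 9 (since 4·9^3 − 16·9^2 = 1620).
min ATC = 1620/9 + 39 − 16·9 + 2·9^2 = $237. That is the break-even price.
For $7 ≤ P < $237 the firm produces at a loss; below $7 it shuts down.

Shutdown price = $7; break-even price = $237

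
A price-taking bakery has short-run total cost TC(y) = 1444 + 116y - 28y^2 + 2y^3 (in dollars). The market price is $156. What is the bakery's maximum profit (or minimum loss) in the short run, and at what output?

Profit = -$244 at y = 10

AVC = 116 - 28y + 2y^2; min AVC = $18 at y = 7. Since P = $156 ≥ min AVC, the firm produces.
With MC = 116 - 56y + 6y^2, P = MC on the upward-sloping part at y* = 10.
TR = 156·10 = 1560. TC = 1444 + 360 = 1804. Profit = 1560 − 1804 = -$244.
Shutting down would mean losing the fixed cost of $1444, so operating at a loss of $244 is better by $1200.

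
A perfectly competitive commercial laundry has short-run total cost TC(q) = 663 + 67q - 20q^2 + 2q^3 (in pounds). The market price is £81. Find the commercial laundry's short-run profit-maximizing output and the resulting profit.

AVC = 67 - 20q + 2q^2; min AVC = £17 at q = 5. Since P = £81 ≥ min AVC, the firm produces.
MC = 67 - 40q + 6q^2. Setting P = MC and taking the root on the rising branch gives q* = 7.
TR = 81·7 = 567. TC = 663 + 175 = 838. Profit = 567 − 838 = -£271.
By producing, the firm covers all variable cost plus £392 of fixed cost; shutting down would lose the full £663.

Profit = -£271 at q = 7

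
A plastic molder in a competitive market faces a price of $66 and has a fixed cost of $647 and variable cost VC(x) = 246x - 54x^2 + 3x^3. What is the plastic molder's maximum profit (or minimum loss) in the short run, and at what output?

AVC = 246 - 54x + 3x^2 has its minimum $3 at x = 9; price $66 clears that bar, so the firm operates.
With MC = 246 - 108x + 9x^2, P = MC on the upward-sloping part at x* = 10.
TR = 66·10 = 660. TC = 647 + 60 = 707. Profit = 660 − 707 = -$47.
By producing, the firm covers all variable cost plus $600 of fixed cost; shutting down would lose the full $647.

Profit = -$47 at x = 10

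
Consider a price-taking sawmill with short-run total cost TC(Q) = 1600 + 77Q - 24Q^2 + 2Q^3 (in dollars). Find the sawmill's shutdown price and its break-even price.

Shutdown price = $5; break-even price = $197

Shutdown price = min AVC. AVC = 77 - 24Q + 2Q^2, with vertex at Q = 6 and minimum $5.
ATC = 1600/Q + 77 - 24Q + 2Q^2. Setting dATC/dQ = −1600/Q^2 − 24 + 4Q = 0 gives Q = 10 (since 4·10^3 − 24·10^2 = 1600).
min ATC = 1600/10 + 77 − 24·10 + 2·10^2 = $197. That is the break-even price.
For $5 ≤ P < $197 the firm produces at a loss; below $5 it shuts down.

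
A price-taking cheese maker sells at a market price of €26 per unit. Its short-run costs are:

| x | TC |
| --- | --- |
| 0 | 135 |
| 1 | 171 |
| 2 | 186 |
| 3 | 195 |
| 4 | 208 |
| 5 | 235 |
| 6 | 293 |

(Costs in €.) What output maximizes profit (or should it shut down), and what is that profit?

Profit at each row (π = 26x − TC): x=0: -135; x=1: -145; x=2: -134; x=3: -117; x=4: -104; x=5: -105; x=6: -137.
Profit is maximized at x = 4. AVC there is 73/4 = €18.25 ≤ P, so producing beats shutting down (which would give -€135).

x = 4; profit = -€104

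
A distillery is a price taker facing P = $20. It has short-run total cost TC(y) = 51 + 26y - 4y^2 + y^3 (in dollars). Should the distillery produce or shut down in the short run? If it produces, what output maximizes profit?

Shut down

Strip out fixed cost: VC = 26y - 4y^2 + y^3. Then AVC = 26 - 4y + y^2 and MC = 26 - 8y + 3y^2.
The AVC parabola has its vertex at y = 4/2 = 2, where AVC = 26 - 4·2 + 2^2 = $22.
Since P = $20 < min AVC = $22, price fails to cover variable cost at any output.
The firm minimizes its loss by shutting down and losing only its fixed cost of $51.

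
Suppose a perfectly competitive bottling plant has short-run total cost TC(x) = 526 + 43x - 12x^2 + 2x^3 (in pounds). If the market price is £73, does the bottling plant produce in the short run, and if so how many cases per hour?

Variable cost is VC = 43x - 12x^2 + 2x^3, so AVC = VC/x = 43 - 12x + 2x^2 and MC = dTC/dx = 43 - 24x + 6x^2.
AVC is minimized where dAVC/dx = -12 + 4x = 0, at x = 3; min AVC = 43 - 12·3 + 2·3^2 = £25.
P = £73 exceeds min AVC = £25, so the firm stays open.
P = MC gives -30 - 24x + 6x^2 = 0, with roots -1 and 5. Take the larger (rising MC): x* = 5.
Check: AVC at x = 5 is £33 ≤ P, so revenue covers variable cost.
Profit = P·x − TC = 73·5 − 691 = -£326, a loss, but smaller than the £526 fixed cost the firm would lose by shutting down.

Produce at x = 5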